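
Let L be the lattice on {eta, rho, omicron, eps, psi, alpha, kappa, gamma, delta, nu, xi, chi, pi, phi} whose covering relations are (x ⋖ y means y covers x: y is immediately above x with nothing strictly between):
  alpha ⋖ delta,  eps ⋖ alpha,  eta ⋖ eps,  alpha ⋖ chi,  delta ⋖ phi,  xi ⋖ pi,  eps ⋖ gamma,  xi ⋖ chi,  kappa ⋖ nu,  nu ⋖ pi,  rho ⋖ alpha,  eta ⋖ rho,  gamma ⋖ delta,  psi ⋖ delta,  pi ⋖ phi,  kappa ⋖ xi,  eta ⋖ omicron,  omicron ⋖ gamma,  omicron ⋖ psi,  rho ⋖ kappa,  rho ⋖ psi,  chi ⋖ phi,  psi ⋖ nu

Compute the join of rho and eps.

alpha

Common upper bounds of {rho, eps}: alpha, chi, delta, phi.
The least among these is alpha.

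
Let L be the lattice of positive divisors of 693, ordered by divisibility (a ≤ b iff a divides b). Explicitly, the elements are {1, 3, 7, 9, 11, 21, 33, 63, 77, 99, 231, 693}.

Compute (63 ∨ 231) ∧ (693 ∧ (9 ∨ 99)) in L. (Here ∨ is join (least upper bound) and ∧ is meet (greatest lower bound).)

63 ∨ 231 = 693
9 ∨ 99 = 99
693 ∧ 99 = 99
693 ∧ 99 = 99

99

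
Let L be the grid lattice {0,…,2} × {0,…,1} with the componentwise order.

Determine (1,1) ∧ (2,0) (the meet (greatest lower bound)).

(1,0)

In a product of chains, the meet is componentwise min, giving (1,0).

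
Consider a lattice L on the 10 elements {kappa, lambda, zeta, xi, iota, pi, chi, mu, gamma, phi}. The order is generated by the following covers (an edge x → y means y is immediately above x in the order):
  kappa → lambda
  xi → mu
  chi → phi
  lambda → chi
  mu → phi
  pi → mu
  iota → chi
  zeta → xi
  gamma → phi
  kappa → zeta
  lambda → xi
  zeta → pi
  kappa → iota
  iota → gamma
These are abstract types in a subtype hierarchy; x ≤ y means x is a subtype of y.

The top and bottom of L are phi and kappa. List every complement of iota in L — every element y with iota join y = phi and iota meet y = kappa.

Need y with iota ∨ y = phi and iota ∧ y = kappa.
Checking each element gives: mu, pi, xi, zeta.

mu, pi, xi, zeta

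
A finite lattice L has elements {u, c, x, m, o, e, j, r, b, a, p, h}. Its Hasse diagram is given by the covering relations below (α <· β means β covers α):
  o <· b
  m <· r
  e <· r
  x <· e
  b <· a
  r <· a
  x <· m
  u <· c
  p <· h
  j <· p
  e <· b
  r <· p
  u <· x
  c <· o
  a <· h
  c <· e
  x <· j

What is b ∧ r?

Common lower bounds of {b, r}: c, e, u, x.
The greatest among these is e.

e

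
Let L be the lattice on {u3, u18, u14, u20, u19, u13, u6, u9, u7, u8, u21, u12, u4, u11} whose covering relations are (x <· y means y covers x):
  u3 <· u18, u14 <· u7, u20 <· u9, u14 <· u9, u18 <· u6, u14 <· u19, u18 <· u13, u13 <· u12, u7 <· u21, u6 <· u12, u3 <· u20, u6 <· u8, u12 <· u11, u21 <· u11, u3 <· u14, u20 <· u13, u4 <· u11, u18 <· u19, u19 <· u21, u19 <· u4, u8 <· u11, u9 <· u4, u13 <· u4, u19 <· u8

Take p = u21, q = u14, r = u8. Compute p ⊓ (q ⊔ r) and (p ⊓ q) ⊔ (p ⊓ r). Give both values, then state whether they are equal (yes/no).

q ⊔ r = u8, so p ⊓ (q ⊔ r) = u21 ⊓ u8 = u19.
p ⊓ q = u14 and p ⊓ r = u19, so (p ⊓ q) ⊔ (p ⊓ r) = u14 ⊔ u19 = u19.
Equal: yes.

u19; u19; yes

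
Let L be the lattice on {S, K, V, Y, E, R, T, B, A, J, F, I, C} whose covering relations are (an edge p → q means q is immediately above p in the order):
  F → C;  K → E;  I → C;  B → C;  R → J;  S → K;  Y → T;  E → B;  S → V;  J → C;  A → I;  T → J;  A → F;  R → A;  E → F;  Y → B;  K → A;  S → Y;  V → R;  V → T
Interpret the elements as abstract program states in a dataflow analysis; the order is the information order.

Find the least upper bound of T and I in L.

Common upper bounds of {T, I}: C.
The least among these is C.

C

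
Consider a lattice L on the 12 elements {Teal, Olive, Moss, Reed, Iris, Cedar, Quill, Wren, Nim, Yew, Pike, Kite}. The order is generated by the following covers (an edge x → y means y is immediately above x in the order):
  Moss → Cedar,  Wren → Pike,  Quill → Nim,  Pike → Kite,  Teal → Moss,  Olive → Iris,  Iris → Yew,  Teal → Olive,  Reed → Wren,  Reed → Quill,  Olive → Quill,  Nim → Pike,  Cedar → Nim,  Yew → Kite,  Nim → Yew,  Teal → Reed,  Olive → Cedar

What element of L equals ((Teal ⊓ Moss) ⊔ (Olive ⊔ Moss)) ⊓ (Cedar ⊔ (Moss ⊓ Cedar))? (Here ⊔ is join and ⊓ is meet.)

Teal ∧ Moss = Teal
Olive ∨ Moss = Cedar
Teal ∨ Cedar = Cedar
Moss ∧ Cedar = Moss
Cedar ∨ Moss = Cedar
Cedar ∧ Cedar = Cedar

Cedar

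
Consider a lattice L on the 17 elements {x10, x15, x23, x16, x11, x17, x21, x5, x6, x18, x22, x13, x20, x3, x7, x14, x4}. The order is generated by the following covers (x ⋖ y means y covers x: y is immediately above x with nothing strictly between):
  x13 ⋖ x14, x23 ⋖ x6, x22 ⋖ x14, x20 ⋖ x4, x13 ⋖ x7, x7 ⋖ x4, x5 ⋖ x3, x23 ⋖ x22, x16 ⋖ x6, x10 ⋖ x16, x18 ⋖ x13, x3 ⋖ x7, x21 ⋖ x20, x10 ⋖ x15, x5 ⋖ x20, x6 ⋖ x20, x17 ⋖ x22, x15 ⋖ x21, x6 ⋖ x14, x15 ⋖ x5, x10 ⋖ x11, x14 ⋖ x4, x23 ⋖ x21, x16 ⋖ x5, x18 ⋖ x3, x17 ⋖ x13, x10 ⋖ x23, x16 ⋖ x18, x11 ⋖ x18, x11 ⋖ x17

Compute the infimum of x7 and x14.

x13

Common lower bounds of {x7, x14}: x10, x11, x13, x16, x17, x18.
The greatest among these is x13.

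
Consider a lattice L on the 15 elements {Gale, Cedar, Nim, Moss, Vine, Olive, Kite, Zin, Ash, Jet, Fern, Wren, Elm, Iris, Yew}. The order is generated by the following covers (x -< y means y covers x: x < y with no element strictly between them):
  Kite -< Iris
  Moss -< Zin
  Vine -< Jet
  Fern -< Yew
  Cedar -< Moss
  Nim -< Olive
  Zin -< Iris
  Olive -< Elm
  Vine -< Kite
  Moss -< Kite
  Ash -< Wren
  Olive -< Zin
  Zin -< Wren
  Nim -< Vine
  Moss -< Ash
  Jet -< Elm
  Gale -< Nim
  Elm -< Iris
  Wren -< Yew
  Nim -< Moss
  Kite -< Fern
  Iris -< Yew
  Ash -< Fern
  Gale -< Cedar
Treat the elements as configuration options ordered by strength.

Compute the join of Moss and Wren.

Wren

Common upper bounds of {Moss, Wren}: Wren, Yew.
The least among these is Wren.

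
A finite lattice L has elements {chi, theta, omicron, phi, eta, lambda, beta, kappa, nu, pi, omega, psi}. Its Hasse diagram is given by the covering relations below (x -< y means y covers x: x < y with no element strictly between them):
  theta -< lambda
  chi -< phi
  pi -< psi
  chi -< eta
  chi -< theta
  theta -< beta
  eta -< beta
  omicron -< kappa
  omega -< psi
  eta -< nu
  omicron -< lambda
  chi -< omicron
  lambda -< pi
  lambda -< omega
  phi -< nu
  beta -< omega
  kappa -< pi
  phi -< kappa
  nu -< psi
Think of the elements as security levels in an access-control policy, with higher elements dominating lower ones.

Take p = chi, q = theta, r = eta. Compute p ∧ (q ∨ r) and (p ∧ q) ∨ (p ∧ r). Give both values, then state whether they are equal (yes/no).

q ∨ r = beta, so p ∧ (q ∨ r) = chi ∧ beta = chi.
p ∧ q = chi and p ∧ r = chi, so (p ∧ q) ∨ (p ∧ r) = chi ∨ chi = chi.
Equal: yes.

chi; chi; yes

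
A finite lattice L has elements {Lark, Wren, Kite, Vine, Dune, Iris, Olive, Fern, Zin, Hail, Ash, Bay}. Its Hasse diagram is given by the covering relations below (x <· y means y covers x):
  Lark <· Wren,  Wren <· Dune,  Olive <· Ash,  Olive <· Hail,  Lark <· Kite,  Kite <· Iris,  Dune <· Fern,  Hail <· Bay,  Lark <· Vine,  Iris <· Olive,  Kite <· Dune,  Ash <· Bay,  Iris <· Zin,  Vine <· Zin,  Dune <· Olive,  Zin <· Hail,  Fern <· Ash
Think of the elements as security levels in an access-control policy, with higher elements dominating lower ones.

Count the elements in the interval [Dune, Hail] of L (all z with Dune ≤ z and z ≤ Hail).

The interval [Dune, Hail] = {Dune, Hail, Olive}, which has 3 elements.

3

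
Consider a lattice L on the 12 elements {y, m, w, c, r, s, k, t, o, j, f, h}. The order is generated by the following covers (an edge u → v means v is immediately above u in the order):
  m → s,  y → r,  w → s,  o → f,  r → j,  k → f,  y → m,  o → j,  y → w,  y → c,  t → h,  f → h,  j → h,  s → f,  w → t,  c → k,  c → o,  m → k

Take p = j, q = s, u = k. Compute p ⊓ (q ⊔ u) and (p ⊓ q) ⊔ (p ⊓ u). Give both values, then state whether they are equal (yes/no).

o; c; no

q ⊔ u = f, so p ⊓ (q ⊔ u) = j ⊓ f = o.
p ⊓ q = y and p ⊓ u = c, so (p ⊓ q) ⊔ (p ⊓ u) = y ⊔ c = c.
Equal: no.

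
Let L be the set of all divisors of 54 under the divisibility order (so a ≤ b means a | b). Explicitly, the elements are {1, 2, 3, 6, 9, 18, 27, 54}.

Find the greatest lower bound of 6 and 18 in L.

6

In the divisibility order, the meet is the greatest common divisor: gcd(6, 18) = 6.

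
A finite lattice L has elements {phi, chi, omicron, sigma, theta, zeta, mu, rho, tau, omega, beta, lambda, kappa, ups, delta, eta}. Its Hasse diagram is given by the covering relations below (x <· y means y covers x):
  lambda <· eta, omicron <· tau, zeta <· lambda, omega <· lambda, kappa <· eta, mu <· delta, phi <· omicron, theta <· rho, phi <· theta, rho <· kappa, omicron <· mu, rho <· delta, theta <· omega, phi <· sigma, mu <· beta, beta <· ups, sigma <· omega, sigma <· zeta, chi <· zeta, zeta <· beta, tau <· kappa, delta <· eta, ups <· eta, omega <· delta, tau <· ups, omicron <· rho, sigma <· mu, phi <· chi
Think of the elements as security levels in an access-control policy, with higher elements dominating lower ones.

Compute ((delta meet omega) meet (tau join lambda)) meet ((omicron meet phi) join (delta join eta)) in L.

omega

delta ∧ omega = omega
tau ∨ lambda = eta
omega ∧ eta = omega
omicron ∧ phi = phi
delta ∨ eta = eta
phi ∨ eta = eta
omega ∧ eta = omega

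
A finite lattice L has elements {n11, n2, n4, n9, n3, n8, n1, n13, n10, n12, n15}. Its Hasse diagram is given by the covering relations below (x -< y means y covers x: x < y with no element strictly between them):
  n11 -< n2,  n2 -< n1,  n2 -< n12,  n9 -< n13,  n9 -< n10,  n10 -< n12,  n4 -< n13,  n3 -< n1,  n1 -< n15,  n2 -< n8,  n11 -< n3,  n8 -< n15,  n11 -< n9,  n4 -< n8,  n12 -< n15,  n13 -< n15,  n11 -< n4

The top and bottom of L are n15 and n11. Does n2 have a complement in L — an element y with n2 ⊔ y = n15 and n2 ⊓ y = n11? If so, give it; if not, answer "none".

n13

Need y with n2 ∨ y = n15 and n2 ∧ y = n11.
Checking each element gives: n13.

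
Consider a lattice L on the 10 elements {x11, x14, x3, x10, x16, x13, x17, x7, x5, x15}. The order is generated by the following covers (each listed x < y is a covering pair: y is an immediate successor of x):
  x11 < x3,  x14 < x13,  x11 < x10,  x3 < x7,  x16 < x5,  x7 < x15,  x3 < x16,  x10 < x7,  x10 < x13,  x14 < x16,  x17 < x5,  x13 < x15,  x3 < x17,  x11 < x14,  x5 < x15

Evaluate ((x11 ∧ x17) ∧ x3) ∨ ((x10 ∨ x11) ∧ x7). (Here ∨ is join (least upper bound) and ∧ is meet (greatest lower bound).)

x10

x11 ∧ x17 = x11
x11 ∧ x3 = x11
x10 ∨ x11 = x10
x10 ∧ x7 = x10
x11 ∨ x10 = x10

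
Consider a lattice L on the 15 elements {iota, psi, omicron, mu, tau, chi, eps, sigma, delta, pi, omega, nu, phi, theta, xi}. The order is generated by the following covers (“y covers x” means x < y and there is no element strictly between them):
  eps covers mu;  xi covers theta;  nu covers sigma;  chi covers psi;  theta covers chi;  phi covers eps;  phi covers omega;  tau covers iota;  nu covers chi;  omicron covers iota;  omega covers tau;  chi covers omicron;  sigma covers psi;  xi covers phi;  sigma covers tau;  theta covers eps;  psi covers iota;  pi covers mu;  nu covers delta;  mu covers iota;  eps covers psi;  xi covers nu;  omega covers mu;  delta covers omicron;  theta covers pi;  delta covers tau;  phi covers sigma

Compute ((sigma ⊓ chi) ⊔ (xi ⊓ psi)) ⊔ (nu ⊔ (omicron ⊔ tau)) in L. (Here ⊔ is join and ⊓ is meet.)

nu

sigma ∧ chi = psi
xi ∧ psi = psi
psi ∨ psi = psi
omicron ∨ tau = delta
nu ∨ delta = nu
psi ∨ nu = nu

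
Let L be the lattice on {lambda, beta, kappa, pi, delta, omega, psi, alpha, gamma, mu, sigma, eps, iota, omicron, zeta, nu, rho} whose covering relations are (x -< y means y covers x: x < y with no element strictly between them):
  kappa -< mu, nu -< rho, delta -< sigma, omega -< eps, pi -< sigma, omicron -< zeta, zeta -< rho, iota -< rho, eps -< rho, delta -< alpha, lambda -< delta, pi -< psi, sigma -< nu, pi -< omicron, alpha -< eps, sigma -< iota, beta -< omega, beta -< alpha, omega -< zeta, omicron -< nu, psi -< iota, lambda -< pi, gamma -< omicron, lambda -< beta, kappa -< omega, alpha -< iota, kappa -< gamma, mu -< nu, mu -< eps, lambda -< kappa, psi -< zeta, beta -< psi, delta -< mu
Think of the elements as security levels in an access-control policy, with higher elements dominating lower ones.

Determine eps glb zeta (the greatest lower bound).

Common lower bounds of {eps, zeta}: beta, kappa, lambda, omega.
The greatest among these is omega.

omega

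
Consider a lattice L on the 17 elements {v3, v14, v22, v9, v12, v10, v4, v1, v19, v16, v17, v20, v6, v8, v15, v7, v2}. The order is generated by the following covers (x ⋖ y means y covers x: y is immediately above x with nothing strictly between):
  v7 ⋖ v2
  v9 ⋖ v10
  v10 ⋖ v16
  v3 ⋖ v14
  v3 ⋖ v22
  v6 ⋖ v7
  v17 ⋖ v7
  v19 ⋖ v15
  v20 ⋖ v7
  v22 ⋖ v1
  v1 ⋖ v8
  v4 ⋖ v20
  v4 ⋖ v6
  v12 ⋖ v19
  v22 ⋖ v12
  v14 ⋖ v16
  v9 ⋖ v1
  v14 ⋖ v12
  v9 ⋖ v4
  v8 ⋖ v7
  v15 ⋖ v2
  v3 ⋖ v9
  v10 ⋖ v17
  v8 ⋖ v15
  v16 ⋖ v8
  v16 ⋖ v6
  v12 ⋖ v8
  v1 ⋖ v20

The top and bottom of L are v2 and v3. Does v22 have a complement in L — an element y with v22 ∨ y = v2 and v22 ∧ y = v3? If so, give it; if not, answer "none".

For every candidate y, either v22 ∨ y ≠ v2 or v22 ∧ y ≠ v3; no complement exists.

none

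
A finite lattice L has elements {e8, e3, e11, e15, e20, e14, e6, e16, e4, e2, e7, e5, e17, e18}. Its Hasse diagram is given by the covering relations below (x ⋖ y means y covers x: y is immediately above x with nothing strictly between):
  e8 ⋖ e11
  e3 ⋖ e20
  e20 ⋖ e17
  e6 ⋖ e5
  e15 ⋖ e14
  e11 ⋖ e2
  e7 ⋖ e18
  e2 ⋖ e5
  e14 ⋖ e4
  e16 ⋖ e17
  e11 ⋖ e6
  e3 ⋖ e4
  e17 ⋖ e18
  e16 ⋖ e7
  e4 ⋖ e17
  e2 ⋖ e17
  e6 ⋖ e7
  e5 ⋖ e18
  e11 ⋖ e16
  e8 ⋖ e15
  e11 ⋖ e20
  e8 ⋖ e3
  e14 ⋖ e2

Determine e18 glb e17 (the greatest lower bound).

e17

Common lower bounds of {e18, e17}: e11, e14, e15, e16, e17, e2, e20, e3, e4, e8.
The greatest among these is e17.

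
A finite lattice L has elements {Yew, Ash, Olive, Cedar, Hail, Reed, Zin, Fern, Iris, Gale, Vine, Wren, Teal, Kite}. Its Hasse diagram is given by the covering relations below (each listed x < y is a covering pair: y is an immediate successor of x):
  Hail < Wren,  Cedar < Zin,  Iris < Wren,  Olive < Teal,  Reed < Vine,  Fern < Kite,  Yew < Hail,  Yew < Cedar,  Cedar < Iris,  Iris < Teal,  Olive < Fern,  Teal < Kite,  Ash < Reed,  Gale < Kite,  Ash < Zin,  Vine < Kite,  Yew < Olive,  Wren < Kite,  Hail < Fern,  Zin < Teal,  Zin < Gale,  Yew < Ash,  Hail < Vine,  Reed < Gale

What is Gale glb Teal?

Zin

Common lower bounds of {Gale, Teal}: Ash, Cedar, Yew, Zin.
The greatest among these is Zin.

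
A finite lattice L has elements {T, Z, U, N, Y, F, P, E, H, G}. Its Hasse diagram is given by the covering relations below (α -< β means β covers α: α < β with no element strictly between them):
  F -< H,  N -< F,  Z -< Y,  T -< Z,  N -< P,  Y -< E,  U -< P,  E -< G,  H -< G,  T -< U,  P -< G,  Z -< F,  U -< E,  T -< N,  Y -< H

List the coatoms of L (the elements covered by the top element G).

E, H, P

The coatoms are exactly the elements covered by G: E, H, P.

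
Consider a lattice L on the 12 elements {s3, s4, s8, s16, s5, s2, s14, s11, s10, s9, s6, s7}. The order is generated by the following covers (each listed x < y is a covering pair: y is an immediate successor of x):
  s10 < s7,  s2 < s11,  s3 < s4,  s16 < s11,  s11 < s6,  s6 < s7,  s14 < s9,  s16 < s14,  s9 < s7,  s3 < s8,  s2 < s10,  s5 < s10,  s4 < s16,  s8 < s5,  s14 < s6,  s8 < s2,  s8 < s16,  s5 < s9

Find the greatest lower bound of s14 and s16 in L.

s16

Common lower bounds of {s14, s16}: s16, s3, s4, s8.
The greatest among these is s16.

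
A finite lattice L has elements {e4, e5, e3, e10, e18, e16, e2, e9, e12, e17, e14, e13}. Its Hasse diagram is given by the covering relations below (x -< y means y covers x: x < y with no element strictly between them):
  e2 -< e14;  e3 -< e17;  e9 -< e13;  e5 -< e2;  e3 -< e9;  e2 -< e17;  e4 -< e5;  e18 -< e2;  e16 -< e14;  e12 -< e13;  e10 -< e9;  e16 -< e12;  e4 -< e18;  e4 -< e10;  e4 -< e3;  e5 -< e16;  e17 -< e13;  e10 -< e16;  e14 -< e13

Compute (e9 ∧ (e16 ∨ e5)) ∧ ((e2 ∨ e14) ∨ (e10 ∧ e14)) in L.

e10

e16 ∨ e5 = e16
e9 ∧ e16 = e10
e2 ∨ e14 = e14
e10 ∧ e14 = e10
e14 ∨ e10 = e14
e10 ∧ e14 = e10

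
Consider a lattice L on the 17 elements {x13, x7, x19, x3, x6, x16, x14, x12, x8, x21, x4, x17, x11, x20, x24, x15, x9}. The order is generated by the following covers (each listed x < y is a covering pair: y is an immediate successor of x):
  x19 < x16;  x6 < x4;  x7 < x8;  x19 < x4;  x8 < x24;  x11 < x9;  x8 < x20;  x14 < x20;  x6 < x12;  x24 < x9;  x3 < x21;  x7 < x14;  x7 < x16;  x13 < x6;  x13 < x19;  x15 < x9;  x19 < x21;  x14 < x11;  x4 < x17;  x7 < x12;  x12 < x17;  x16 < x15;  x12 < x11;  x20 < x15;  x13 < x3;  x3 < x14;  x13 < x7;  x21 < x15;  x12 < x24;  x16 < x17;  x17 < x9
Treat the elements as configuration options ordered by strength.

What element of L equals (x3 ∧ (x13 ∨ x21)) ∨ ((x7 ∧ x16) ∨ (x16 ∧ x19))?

x13 ∨ x21 = x21
x3 ∧ x21 = x3
x7 ∧ x16 = x7
x16 ∧ x19 = x19
x7 ∨ x19 = x16
x3 ∨ x16 = x15

x15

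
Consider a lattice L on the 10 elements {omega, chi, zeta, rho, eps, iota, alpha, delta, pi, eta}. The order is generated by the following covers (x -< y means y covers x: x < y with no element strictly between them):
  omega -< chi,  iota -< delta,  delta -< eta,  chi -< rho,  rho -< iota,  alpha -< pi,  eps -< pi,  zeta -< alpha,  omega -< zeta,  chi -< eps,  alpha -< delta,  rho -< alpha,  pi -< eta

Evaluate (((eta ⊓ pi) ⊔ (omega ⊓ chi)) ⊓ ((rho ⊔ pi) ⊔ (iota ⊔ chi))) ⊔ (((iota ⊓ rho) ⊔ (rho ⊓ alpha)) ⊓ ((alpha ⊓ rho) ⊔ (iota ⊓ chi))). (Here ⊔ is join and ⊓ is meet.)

pi

eta ∧ pi = pi
omega ∧ chi = omega
pi ∨ omega = pi
rho ∨ pi = pi
iota ∨ chi = iota
pi ∨ iota = eta
pi ∧ eta = pi
iota ∧ rho = rho
rho ∧ alpha = rho
rho ∨ rho = rho
alpha ∧ rho = rho
iota ∧ chi = chi
rho ∨ chi = rho
rho ∧ rho = rho
pi ∨ rho = pi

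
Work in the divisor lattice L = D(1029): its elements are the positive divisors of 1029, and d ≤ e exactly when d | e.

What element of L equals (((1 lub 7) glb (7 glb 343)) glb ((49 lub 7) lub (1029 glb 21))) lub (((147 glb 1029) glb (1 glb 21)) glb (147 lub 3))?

7

1 ∨ 7 = 7
7 ∧ 343 = 7
7 ∧ 7 = 7
49 ∨ 7 = 49
1029 ∧ 21 = 21
49 ∨ 21 = 147
7 ∧ 147 = 7
147 ∧ 1029 = 147
1 ∧ 21 = 1
147 ∧ 1 = 1
147 ∨ 3 = 147
1 ∧ 147 = 1
7 ∨ 1 = 7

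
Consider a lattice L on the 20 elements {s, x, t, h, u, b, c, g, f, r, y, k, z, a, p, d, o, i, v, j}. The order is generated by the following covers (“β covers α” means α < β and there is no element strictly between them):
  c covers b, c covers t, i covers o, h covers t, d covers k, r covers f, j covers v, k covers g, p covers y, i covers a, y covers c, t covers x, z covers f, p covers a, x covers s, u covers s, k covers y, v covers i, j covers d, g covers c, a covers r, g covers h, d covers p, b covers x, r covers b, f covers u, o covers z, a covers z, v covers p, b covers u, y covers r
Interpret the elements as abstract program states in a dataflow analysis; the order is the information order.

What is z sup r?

Common upper bounds of {z, r}: a, d, i, j, p, v.
The least among these is a.

a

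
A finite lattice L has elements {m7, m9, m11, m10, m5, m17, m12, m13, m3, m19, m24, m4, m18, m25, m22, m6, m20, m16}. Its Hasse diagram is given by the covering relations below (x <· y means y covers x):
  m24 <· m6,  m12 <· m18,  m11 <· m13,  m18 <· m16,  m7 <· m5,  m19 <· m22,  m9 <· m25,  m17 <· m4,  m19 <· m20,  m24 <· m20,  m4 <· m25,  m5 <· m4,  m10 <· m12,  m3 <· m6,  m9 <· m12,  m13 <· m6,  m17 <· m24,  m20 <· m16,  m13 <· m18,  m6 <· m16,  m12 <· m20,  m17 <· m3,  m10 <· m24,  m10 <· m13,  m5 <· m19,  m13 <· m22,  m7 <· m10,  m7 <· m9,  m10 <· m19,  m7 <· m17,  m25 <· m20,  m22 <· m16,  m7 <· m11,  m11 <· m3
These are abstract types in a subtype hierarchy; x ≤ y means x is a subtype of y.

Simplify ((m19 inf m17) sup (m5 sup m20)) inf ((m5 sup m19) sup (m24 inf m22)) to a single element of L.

m19 ∧ m17 = m7
m5 ∨ m20 = m20
m7 ∨ m20 = m20
m5 ∨ m19 = m19
m24 ∧ m22 = m10
m19 ∨ m10 = m19
m20 ∧ m19 = m19

m19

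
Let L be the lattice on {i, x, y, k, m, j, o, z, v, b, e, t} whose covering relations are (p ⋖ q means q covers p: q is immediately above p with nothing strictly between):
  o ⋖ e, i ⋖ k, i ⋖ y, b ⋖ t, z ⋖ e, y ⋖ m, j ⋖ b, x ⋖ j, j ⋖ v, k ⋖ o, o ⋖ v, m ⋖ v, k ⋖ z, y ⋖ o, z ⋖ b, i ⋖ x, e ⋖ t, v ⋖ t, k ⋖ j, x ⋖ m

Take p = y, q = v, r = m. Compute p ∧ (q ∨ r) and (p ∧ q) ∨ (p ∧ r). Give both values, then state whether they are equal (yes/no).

q ∨ r = v, so p ∧ (q ∨ r) = y ∧ v = y.
p ∧ q = y and p ∧ r = y, so (p ∧ q) ∨ (p ∧ r) = y ∨ y = y.
Equal: yes.

y; y; yes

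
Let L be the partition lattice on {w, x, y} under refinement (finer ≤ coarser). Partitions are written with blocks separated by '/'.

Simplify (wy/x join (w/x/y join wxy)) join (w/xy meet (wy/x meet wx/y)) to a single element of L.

w/x/y ∨ wxy = wxy
wy/x ∨ wxy = wxy
wy/x ∧ wx/y = w/x/y
w/xy ∧ w/x/y = w/x/y
wxy ∨ w/x/y = wxy

wxy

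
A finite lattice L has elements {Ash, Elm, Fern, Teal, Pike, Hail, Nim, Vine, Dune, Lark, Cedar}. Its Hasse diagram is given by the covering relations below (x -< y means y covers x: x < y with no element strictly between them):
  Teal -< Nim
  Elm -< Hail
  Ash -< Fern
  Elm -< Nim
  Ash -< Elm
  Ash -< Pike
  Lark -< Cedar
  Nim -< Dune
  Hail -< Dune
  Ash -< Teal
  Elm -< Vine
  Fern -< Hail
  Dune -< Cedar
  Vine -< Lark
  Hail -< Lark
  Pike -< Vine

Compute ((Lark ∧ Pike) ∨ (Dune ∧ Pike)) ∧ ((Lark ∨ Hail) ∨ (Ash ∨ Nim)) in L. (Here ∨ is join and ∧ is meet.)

Pike

Lark ∧ Pike = Pike
Dune ∧ Pike = Ash
Pike ∨ Ash = Pike
Lark ∨ Hail = Lark
Ash ∨ Nim = Nim
Lark ∨ Nim = Cedar
Pike ∧ Cedar = Pike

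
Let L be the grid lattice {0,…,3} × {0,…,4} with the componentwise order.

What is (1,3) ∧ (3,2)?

In a product of chains, the meet is componentwise min, giving (1,2).

(1,2)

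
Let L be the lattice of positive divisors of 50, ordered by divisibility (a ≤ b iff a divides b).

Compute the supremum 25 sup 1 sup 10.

In the divisibility order, the join is the least common multiple: lcm(25, 1, 10) = 50.

50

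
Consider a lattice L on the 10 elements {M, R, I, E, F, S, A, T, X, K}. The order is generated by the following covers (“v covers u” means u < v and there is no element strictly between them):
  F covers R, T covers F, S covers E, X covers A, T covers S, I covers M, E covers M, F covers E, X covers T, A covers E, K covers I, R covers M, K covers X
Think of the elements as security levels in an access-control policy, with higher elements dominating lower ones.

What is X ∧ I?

Common lower bounds of {X, I}: M.
The greatest among these is M.

M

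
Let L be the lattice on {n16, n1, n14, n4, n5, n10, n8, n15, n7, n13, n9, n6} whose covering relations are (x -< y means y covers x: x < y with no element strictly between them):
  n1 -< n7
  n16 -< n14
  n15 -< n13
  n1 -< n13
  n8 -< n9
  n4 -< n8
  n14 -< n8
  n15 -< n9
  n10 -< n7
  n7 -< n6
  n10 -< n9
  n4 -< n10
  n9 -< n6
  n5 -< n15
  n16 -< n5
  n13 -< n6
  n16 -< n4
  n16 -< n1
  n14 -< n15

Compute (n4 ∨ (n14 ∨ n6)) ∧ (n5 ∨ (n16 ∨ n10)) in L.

n14 ∨ n6 = n6
n4 ∨ n6 = n6
n16 ∨ n10 = n10
n5 ∨ n10 = n9
n6 ∧ n9 = n9

n9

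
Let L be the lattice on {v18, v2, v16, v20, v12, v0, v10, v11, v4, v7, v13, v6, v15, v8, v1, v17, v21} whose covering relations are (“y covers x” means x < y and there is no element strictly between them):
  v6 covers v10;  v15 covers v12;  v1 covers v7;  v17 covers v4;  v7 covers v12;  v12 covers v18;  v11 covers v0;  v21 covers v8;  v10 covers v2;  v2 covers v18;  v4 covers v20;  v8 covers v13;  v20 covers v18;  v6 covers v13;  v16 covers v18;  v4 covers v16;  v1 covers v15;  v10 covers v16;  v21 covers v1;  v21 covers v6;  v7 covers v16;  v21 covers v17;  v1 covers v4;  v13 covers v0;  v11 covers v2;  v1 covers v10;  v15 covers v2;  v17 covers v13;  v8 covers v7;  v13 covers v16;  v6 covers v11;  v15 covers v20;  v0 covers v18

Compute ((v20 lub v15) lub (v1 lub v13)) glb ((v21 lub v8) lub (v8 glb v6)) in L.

v20 ∨ v15 = v15
v1 ∨ v13 = v21
v15 ∨ v21 = v21
v21 ∨ v8 = v21
v8 ∧ v6 = v13
v21 ∨ v13 = v21
v21 ∧ v21 = v21

v21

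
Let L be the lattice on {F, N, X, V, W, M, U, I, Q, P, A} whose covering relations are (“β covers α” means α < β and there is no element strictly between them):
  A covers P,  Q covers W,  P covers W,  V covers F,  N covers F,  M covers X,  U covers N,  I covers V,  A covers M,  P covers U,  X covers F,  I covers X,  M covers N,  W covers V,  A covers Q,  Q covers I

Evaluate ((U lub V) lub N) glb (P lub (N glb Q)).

P

U ∨ V = P
P ∨ N = P
N ∧ Q = F
P ∨ F = P
P ∧ P = P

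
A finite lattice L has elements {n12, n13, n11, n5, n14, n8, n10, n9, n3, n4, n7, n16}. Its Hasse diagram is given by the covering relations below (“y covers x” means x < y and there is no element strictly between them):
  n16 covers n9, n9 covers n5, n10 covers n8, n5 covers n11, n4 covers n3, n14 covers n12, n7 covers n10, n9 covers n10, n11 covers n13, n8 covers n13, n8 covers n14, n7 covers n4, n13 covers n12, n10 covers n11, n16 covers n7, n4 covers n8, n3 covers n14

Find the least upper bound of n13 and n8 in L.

Common upper bounds of {n13, n8}: n10, n16, n4, n7, n8, n9.
The least among these is n8.

n8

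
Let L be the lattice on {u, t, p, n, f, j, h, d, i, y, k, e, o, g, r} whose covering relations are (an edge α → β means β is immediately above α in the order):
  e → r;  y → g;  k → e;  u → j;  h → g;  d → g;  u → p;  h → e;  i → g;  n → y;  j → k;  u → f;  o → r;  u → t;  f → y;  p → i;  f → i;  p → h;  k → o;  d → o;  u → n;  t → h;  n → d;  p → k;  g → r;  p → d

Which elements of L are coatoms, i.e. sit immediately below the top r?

The coatoms are exactly the elements covered by r: e, g, o.

e, g, o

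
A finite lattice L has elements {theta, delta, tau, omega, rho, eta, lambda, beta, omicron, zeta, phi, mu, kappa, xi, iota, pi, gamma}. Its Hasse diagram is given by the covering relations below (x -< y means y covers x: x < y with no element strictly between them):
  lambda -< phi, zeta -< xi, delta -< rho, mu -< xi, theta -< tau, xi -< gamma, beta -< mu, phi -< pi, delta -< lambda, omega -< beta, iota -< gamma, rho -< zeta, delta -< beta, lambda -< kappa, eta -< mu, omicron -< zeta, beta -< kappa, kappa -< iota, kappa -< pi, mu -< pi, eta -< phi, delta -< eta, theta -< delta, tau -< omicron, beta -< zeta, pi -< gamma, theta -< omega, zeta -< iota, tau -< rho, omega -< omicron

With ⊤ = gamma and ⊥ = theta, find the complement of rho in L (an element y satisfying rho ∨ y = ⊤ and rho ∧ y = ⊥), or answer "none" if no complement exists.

For every candidate y, either rho ∨ y ≠ gamma or rho ∧ y ≠ theta; no complement exists.

none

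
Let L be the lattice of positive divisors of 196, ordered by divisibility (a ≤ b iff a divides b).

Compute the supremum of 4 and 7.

28

Common upper bounds of {4, 7}: 196, 28.
The least among these is 28.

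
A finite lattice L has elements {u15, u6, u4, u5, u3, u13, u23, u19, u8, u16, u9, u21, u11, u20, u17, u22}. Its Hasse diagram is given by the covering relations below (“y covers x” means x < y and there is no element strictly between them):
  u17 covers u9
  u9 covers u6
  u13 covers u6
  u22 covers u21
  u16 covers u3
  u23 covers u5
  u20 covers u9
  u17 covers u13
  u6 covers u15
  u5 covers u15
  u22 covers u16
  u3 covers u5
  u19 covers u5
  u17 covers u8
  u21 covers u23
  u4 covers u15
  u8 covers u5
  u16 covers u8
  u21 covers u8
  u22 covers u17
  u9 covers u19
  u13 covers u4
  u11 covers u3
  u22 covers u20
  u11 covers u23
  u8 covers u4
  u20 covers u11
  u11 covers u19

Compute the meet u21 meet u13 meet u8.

Common lower bounds of {u21, u13, u8}: u15, u4.
The greatest among these is u4.

u4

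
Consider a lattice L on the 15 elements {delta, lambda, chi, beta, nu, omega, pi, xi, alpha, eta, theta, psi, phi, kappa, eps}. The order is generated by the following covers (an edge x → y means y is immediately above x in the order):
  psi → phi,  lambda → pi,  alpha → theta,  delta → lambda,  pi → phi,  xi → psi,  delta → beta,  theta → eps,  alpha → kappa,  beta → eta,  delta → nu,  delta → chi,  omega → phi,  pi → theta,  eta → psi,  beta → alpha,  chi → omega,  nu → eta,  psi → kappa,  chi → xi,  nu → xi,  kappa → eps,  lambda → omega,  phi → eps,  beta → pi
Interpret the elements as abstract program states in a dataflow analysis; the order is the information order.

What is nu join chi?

Common upper bounds of {nu, chi}: eps, kappa, phi, psi, xi.
The least among these is xi.

xi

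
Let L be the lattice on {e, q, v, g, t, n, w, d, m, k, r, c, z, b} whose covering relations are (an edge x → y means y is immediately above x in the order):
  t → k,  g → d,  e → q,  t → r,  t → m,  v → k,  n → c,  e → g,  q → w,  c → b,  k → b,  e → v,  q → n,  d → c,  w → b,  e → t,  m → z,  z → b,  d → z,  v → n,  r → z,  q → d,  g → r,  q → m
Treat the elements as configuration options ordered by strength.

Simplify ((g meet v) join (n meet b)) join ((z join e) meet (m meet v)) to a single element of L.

g ∧ v = e
n ∧ b = n
e ∨ n = n
z ∨ e = z
m ∧ v = e
z ∧ e = e
n ∨ e = n

n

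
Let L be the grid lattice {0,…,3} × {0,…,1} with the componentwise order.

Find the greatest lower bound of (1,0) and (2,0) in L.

In a product of chains, the meet is componentwise min, giving (1,0).

(1,0)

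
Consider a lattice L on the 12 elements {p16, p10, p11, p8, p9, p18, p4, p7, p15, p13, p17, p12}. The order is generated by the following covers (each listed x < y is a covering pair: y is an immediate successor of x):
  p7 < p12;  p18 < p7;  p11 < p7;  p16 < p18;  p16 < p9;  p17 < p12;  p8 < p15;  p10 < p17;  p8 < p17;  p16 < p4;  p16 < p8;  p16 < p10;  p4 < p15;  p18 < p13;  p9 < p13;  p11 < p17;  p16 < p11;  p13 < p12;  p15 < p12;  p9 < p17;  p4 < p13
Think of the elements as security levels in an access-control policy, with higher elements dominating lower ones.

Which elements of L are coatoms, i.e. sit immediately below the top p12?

The coatoms are exactly the elements covered by p12: p13, p15, p17, p7.

p13, p15, p17, p7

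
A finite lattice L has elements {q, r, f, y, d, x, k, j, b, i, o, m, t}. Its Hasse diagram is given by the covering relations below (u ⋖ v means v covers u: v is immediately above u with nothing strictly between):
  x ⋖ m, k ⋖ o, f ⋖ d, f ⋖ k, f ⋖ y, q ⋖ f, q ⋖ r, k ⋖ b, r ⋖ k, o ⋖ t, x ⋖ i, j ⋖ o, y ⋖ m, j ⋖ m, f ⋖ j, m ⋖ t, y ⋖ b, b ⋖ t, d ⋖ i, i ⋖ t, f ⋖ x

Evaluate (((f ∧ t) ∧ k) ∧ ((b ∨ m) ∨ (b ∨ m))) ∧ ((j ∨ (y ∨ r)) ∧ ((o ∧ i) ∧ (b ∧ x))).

f

f ∧ t = f
f ∧ k = f
b ∨ m = t
b ∨ m = t
t ∨ t = t
f ∧ t = f
y ∨ r = b
j ∨ b = t
o ∧ i = f
b ∧ x = f
f ∧ f = f
t ∧ f = f
f ∧ f = f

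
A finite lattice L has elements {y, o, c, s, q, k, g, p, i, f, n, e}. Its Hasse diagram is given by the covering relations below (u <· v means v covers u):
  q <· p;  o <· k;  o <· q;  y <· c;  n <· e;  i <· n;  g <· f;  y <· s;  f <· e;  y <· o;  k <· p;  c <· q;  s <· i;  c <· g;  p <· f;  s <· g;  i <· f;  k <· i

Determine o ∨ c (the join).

Common upper bounds of {o, c}: e, f, p, q.
The least among these is q.

q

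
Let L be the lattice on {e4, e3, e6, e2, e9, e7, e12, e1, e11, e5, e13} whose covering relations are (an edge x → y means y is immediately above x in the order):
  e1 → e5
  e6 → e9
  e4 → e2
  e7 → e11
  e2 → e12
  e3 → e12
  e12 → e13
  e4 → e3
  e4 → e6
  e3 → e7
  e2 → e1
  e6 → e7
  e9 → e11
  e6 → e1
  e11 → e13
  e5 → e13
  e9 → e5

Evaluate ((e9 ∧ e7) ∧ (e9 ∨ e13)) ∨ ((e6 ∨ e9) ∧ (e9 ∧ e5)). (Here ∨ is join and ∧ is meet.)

e9 ∧ e7 = e6
e9 ∨ e13 = e13
e6 ∧ e13 = e6
e6 ∨ e9 = e9
e9 ∧ e5 = e9
e9 ∧ e9 = e9
e6 ∨ e9 = e9

e9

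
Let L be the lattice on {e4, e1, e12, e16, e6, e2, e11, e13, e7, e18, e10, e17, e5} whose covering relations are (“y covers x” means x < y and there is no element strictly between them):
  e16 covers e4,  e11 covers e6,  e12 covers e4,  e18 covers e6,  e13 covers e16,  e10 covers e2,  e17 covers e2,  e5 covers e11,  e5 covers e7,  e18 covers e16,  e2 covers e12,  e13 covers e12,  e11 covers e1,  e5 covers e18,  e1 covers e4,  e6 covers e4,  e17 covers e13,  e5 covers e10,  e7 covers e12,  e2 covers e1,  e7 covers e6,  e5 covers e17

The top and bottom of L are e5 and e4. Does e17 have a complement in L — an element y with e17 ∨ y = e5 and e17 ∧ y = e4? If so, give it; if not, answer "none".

e6

Need y with e17 ∨ y = e5 and e17 ∧ y = e4.
Checking each element gives: e6.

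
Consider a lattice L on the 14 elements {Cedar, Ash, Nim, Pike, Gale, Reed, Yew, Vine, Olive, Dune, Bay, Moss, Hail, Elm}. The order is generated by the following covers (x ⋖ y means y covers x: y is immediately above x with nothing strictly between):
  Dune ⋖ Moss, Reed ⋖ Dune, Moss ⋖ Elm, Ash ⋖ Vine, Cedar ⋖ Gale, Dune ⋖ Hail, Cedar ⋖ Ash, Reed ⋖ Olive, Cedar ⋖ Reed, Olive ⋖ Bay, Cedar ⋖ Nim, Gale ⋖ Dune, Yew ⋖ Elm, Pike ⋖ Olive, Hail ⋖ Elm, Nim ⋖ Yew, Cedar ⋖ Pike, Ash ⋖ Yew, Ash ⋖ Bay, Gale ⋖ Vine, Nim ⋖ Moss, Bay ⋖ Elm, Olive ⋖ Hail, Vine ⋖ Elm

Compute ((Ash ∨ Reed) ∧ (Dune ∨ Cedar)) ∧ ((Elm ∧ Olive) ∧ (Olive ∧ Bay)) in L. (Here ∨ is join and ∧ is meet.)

Ash ∨ Reed = Bay
Dune ∨ Cedar = Dune
Bay ∧ Dune = Reed
Elm ∧ Olive = Olive
Olive ∧ Bay = Olive
Olive ∧ Olive = Olive
Reed ∧ Olive = Reed

Reed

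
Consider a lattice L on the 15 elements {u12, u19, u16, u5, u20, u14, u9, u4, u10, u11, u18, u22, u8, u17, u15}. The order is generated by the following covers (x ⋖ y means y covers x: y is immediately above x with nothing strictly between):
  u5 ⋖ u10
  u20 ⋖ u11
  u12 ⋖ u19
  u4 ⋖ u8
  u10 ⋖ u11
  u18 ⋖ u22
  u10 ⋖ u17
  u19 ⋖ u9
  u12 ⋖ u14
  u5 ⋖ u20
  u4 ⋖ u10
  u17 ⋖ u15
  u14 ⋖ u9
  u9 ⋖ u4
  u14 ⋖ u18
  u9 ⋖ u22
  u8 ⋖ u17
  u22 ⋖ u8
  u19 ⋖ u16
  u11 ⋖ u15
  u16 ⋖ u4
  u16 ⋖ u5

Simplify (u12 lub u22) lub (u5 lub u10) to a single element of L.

u17

u12 ∨ u22 = u22
u5 ∨ u10 = u10
u22 ∨ u10 = u17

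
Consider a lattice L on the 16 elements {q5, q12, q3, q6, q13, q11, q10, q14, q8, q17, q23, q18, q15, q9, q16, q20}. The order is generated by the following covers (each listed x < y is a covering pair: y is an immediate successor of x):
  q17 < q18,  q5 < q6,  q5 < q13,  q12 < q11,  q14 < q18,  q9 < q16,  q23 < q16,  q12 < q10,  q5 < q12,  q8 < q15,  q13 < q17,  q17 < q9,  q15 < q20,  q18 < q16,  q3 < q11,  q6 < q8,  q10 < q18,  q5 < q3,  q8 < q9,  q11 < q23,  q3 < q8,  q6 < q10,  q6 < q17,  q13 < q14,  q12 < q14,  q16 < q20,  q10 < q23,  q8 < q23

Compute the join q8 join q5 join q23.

Common upper bounds of {q8, q5, q23}: q16, q20, q23.
The least among these is q23.

q23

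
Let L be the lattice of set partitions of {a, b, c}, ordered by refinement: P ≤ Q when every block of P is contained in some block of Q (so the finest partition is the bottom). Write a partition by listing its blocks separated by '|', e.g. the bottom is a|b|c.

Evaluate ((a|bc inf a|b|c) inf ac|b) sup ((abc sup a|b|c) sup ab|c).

abc

a|bc ∧ a|b|c = a|b|c
a|b|c ∧ ac|b = a|b|c
abc ∨ a|b|c = abc
abc ∨ ab|c = abc
a|b|c ∨ abc = abc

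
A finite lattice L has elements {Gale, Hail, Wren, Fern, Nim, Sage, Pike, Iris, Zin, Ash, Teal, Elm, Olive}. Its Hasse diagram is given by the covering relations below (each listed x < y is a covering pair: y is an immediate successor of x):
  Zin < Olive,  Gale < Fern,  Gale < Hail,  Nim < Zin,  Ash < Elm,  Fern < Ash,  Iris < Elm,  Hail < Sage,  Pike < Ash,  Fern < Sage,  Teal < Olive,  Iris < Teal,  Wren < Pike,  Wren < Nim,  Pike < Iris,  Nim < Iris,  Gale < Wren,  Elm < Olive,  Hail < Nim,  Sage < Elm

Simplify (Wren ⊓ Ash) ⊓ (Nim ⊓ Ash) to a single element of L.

Wren ∧ Ash = Wren
Nim ∧ Ash = Wren
Wren ∧ Wren = Wren

Wren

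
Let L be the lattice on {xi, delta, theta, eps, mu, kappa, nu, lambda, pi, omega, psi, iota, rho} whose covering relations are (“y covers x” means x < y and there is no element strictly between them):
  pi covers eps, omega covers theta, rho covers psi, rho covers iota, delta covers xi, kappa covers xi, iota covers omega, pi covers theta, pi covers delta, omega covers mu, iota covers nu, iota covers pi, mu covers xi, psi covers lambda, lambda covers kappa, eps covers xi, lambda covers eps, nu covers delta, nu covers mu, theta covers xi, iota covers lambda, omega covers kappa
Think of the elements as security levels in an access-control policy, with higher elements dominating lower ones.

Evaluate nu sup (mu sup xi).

mu ∨ xi = mu
nu ∨ mu = nu

nu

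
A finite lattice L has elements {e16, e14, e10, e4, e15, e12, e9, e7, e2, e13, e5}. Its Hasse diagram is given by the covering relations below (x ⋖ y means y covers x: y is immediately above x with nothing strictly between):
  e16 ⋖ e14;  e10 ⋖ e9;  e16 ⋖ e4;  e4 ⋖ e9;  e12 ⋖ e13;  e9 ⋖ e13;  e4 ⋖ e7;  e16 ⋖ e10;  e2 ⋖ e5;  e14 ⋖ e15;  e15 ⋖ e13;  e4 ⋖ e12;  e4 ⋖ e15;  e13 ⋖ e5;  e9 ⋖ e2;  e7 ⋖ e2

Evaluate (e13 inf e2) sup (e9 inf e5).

e13 ∧ e2 = e9
e9 ∧ e5 = e9
e9 ∨ e9 = e9

e9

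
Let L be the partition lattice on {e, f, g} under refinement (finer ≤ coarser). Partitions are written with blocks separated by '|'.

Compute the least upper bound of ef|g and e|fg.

Common upper bounds of {ef|g, e|fg}: efg.
The least among these is efg.

efg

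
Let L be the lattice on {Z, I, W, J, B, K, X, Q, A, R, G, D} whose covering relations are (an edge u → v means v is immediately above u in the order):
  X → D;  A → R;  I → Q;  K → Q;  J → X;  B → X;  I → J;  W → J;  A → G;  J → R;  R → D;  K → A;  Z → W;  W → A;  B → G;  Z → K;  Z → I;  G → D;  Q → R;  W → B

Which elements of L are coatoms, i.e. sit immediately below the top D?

The coatoms are exactly the elements covered by D: G, R, X.

G, R, X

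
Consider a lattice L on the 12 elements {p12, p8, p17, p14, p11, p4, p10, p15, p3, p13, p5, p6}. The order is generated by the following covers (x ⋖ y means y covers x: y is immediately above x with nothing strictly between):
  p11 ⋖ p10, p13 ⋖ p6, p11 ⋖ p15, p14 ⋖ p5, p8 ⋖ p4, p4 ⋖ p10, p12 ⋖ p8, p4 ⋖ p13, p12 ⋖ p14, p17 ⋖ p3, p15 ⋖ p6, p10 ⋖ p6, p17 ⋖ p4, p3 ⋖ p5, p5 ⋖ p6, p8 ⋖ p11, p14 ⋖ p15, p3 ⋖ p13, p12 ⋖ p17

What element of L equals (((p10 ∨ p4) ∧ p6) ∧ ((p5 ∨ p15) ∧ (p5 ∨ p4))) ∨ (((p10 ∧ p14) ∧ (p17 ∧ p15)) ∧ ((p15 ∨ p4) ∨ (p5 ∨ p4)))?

p10 ∨ p4 = p10
p10 ∧ p6 = p10
p5 ∨ p15 = p6
p5 ∨ p4 = p6
p6 ∧ p6 = p6
p10 ∧ p6 = p10
p10 ∧ p14 = p12
p17 ∧ p15 = p12
p12 ∧ p12 = p12
p15 ∨ p4 = p6
p5 ∨ p4 = p6
p6 ∨ p6 = p6
p12 ∧ p6 = p12
p10 ∨ p12 = p10

p10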